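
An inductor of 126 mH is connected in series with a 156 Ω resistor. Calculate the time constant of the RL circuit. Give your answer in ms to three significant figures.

τ ≈ 0.808 ms

τ = L/R = (0.126 H)/(156 Ω) = 8.077×10^-4 s.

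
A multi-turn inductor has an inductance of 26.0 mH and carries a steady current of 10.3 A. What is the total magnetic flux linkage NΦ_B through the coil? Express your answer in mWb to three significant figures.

NΦ_B ≈ 268 mWb

From L = NΦ_B/I, the flux linkage is NΦ_B = LI.
NΦ_B = (2.600×10^-2 H)(10.3 A) = 0.2678 Wb.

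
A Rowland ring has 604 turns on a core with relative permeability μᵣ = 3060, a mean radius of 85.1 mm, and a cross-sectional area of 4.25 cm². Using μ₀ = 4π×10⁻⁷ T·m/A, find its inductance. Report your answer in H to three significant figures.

L ≈ 1.12 H

For a thin toroid, L = μ₀μᵣN²A/(2πR).
L = (4π×10⁻⁷)(3060)(604)²(4.250×10^-4) / (2π×8.510×10^-2 m) = 1.115 H.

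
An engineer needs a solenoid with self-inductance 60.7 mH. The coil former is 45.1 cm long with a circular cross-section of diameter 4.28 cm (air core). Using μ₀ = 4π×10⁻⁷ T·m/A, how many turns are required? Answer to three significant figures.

A = π(d/2)² = π(2.140×10^-2 m)² = 1.439×10^-3 m².
From L = μ₀N²A/ℓ, N = √(Lℓ / (μ₀A)).
N = √[(6.070×10^-2)(0.451) / ((4π×10⁻⁷)×1.439×10^-3)] = √(1.514×10^7) ≈ 3891.2.

N ≈ 3890 turns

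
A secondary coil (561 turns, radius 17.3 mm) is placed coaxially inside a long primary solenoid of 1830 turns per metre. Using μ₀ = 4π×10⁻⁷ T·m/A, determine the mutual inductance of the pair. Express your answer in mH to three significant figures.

M ≈ 1.21 mH

The outer solenoid produces a uniform field B₁ = μ₀n₁I₁ across the inner coil,
so the flux linkage is N₂Φ = N₂B₁A₂ = μ₀n₁N₂A₂·I₁, giving M = μ₀n₁N₂A₂.
A₂ = πr² = π(1.730×10^-2 m)² = 9.402×10^-4 m².
M = (4π×10⁻⁷)(1830)(561)(9.402×10^-4) = 1.213×10^-3 H.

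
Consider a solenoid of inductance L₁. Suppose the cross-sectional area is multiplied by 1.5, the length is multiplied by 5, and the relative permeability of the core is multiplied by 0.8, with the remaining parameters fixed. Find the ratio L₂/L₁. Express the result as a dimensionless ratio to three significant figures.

L₂/L₁ = 0.240

For a solenoid, L ∝ μᵣN²A/ℓ.
L₂/L₁ = (1.5) × (5)^-1 × (0.8) = 0.240.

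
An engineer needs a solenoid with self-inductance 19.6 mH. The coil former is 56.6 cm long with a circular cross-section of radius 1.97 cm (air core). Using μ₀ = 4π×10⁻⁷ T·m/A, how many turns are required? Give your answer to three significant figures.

A = πr² = π(1.970×10^-2 m)² = 1.219×10^-3 m².
From L = μ₀N²A/ℓ, N = √(Lℓ / (μ₀A)).
N = √[(1.960×10^-2)(0.566) / ((4π×10⁻⁷)×1.219×10^-3)] = √(7.241×10^6) ≈ 2690.9.

N ≈ 2690 turns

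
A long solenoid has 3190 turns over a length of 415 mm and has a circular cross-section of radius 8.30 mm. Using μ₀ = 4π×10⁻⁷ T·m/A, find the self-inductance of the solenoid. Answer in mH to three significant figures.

A = πr² = π(8.300×10^-3 m)² = 2.164×10^-4 m².
For a long solenoid, L = μ₀N²A/ℓ.
L = (4π×10⁻⁷)(3190)²(2.164×10^-4)/(0.415 m) = 6.669×10^-3 H.

L ≈ 6.67 mH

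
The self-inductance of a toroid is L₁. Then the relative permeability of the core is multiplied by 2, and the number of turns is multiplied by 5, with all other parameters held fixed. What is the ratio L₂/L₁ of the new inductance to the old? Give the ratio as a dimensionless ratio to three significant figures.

For a toroid, L ∝ μᵣN²A/R.
L₂/L₁ = (2) × (5)^2 = 50.0.

L₂/L₁ = 50.0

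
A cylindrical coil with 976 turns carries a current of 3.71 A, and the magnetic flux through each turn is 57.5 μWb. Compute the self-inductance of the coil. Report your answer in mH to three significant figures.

L ≈ 15.1 mH

Self-inductance is defined by L = NΦ_B/I (flux linkage over current).
L = (976)(5.750×10^-5 Wb)/(3.71 A) = 1.513×10^-2 H.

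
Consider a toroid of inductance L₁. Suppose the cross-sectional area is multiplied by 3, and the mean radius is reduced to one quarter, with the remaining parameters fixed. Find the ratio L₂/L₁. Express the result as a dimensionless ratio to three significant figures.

For a toroid, L ∝ μᵣN²A/R.
L₂/L₁ = (3) × (0.25)^-1 = 12.0.

L₂/L₁ = 12.0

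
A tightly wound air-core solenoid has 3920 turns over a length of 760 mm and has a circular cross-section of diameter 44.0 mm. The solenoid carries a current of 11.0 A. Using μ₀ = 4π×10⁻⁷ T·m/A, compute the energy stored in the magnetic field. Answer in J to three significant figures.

A = π(d/2)² = π(2.200×10^-2 m)² = 1.521×10^-3 m².
L = μ₀N²A/ℓ = (4π×10⁻⁷)(3920)²(1.521×10^-3)/(0.76) = 3.863×10^-2 H.
U = ½LI² = ½(3.863×10^-2)(11.0)² = 2.337 J.

U ≈ 2.34 J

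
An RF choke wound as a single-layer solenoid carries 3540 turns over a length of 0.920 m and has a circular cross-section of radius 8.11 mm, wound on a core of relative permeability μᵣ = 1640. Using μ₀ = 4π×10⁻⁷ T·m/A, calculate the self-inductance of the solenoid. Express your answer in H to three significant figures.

A = πr² = π(8.110×10^-3 m)² = 2.066×10^-4 m².
For a long solenoid, L = μ₀μᵣN²A/ℓ.
L = (4π×10⁻⁷)(1640)(3540)²(2.066×10^-4)/(0.92 m) = 5.8 H.

L ≈ 5.80 H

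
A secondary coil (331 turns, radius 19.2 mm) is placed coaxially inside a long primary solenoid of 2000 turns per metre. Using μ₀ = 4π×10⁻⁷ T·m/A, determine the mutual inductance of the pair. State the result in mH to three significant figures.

M ≈ 0.963 mH

The outer solenoid produces a uniform field B₁ = μ₀n₁I₁ across the inner coil,
so the flux linkage is N₂Φ = N₂B₁A₂ = μ₀n₁N₂A₂·I₁, giving M = μ₀n₁N₂A₂.
A₂ = πr² = π(1.920×10^-2 m)² = 1.158×10^-3 m².
M = (4π×10⁻⁷)(2000)(331)(1.158×10^-3) = 9.634×10^-4 H.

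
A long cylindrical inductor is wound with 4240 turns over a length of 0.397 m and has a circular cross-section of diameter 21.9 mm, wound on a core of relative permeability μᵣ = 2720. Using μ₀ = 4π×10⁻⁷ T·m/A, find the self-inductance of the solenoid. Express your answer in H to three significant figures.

A = π(d/2)² = π(1.095×10^-2 m)² = 3.767×10^-4 m².
For a long solenoid, L = μ₀μᵣN²A/ℓ.
L = (4π×10⁻⁷)(2720)(4240)²(3.767×10^-4)/(0.397 m) = 58.3 H.

L ≈ 58.3 H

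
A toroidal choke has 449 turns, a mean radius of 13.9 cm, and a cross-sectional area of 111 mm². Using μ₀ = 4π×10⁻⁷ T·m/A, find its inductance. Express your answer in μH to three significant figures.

For a thin toroid, L = μ₀N²A/(2πR).
L = (4π×10⁻⁷)(449)²(1.110×10^-4) / (2π×0.139 m) = 3.220×10^-5 H.

L ≈ 32.2 μH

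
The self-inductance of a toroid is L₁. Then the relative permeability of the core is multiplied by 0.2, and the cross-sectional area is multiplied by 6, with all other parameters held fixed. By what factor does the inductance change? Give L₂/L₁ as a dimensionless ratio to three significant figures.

L₂/L₁ = 1.20

For a toroid, L ∝ μᵣN²A/R.
L₂/L₁ = (0.2) × (6) = 1.20.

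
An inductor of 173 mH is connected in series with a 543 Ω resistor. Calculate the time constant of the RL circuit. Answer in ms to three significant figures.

τ = L/R = (0.173 H)/(543 Ω) = 3.186×10^-4 s.

τ ≈ 0.319 ms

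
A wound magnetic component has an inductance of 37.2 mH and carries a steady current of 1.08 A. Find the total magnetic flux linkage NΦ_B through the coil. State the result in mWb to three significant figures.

From L = NΦ_B/I, the flux linkage is NΦ_B = LI.
NΦ_B = (3.720×10^-2 H)(1.08 A) = 4.018×10^-2 Wb.

NΦ_B ≈ 40.2 mWb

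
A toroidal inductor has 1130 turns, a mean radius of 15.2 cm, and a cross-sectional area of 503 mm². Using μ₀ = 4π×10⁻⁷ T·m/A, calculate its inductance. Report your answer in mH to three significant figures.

L ≈ 0.845 mH

For a thin toroid, L = μ₀N²A/(2πR).
L = (4π×10⁻⁷)(1130)²(5.030×10^-4) / (2π×0.152 m) = 8.451×10^-4 H.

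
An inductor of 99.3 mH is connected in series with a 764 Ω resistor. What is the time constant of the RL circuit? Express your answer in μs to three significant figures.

τ ≈ 130 μs

τ = L/R = (9.930×10^-2 H)/(764 Ω) = 1.300×10^-4 s.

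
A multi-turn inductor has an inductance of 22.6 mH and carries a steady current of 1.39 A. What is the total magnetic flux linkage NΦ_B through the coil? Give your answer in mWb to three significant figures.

NΦ_B ≈ 31.4 mWb

From L = NΦ_B/I, the flux linkage is NΦ_B = LI.
NΦ_B = (2.260×10^-2 H)(1.39 A) = 3.141×10^-2 Wb.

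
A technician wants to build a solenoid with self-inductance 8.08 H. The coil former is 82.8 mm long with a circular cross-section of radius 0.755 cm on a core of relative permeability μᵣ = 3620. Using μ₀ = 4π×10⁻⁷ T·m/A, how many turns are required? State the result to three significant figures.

A = πr² = π(7.550×10^-3 m)² = 1.791×10^-4 m².
From L = μ₀μᵣN²A/ℓ, N = √(Lℓ / (μ₀μᵣA)).
N = √[(8.08)(8.280×10^-2) / ((4π×10⁻⁷)(3620)×1.791×10^-4)] = √(8.213×10^5) ≈ 906.2.

N ≈ 906 turns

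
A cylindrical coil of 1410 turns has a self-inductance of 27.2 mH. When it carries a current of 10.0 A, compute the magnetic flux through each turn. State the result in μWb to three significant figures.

Φ_B ≈ 193 μWb

From L = NΦ_B/I, the flux per turn is Φ_B = LI/N.
Φ_B = (2.720×10^-2 H)(10.0 A)/1410 = 1.929×10^-4 Wb.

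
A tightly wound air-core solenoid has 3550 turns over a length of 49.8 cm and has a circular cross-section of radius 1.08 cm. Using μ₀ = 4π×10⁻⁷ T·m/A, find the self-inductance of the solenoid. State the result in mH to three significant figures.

L ≈ 11.7 mH

A = πr² = π(1.080×10^-2 m)² = 3.664×10^-4 m².
For a long solenoid, L = μ₀N²A/ℓ.
L = (4π×10⁻⁷)(3550)²(3.664×10^-4)/(0.498 m) = 1.165×10^-2 H.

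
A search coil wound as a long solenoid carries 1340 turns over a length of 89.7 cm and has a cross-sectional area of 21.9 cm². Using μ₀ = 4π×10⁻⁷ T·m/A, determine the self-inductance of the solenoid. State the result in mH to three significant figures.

A = 21.9 cm² = 2.190×10^-3 m².
For a long solenoid, L = μ₀N²A/ℓ.
L = (4π×10⁻⁷)(1340)²(2.190×10^-3)/(0.897 m) = 5.509×10^-3 H.

L ≈ 5.51 mH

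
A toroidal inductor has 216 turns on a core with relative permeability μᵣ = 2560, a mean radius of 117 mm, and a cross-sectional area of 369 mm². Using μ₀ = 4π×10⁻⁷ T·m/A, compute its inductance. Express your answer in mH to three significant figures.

L ≈ 75.3 mH

For a thin toroid, L = μ₀μᵣN²A/(2πR).
L = (4π×10⁻⁷)(2560)(216)²(3.690×10^-4) / (2π×0.117 m) = 7.534×10^-2 H.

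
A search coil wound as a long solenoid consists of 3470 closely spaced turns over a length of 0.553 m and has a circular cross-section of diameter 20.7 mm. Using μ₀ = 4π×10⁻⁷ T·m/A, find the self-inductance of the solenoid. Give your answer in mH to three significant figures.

L ≈ 9.21 mH

A = π(d/2)² = π(1.035×10^-2 m)² = 3.365×10^-4 m².
For a long solenoid, L = μ₀N²A/ℓ.
L = (4π×10⁻⁷)(3470)²(3.365×10^-4)/(0.553 m) = 9.208×10^-3 H.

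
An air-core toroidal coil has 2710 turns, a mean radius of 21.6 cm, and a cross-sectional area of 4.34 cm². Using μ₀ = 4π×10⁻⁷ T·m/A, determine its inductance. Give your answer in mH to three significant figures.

For a thin toroid, L = μ₀N²A/(2πR).
L = (4π×10⁻⁷)(2710)²(4.340×10^-4) / (2π×0.216 m) = 2.951×10^-3 H.

L ≈ 2.95 mH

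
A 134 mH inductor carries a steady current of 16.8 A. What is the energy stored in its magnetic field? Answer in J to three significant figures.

U ≈ 18.9 J

Stored magnetic energy: U = ½LI².
U = ½(0.134 H)(16.8 A)² = 18.91 J.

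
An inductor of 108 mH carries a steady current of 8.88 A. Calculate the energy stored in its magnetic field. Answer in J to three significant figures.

Stored magnetic energy: U = ½LI².
U = ½(0.108 H)(8.88 A)² = 4.258 J.

U ≈ 4.26 J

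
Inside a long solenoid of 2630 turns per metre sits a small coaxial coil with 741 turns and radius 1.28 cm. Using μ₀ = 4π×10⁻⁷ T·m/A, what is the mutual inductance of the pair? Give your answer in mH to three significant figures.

M ≈ 1.26 mH

The outer solenoid produces a uniform field B₁ = μ₀n₁I₁ across the inner coil,
so the flux linkage is N₂Φ = N₂B₁A₂ = μ₀n₁N₂A₂·I₁, giving M = μ₀n₁N₂A₂.
A₂ = πr² = π(1.280×10^-2 m)² = 5.147×10^-4 m².
M = (4π×10⁻⁷)(2630)(741)(5.147×10^-4) = 1.261×10^-3 H.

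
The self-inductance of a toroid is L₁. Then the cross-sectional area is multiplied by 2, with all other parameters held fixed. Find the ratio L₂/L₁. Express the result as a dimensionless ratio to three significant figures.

For a toroid, L ∝ μᵣN²A/R.
L₂/L₁ = (2) = 2.00.

L₂/L₁ = 2.00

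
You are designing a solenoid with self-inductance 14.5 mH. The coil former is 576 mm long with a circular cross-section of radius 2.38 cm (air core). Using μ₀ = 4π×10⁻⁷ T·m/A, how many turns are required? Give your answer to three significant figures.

A = πr² = π(2.380×10^-2 m)² = 1.780×10^-3 m².
From L = μ₀N²A/ℓ, N = √(Lℓ / (μ₀A)).
N = √[(1.450×10^-2)(0.576) / ((4π×10⁻⁷)×1.780×10^-3)] = √(3.7349×10^6) ≈ 1932.6.

N ≈ 1930 turns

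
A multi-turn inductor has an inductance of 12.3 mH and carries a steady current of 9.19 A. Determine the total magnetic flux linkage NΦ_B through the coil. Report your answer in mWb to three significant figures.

From L = NΦ_B/I, the flux linkage is NΦ_B = LI.
NΦ_B = (1.230×10^-2 H)(9.19 A) = 0.113 Wb.

NΦ_B ≈ 113 mWb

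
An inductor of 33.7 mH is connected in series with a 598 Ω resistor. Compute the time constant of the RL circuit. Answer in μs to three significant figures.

τ ≈ 56.4 μs

τ = L/R = (3.370×10^-2 H)/(598 Ω) = 5.635×10^-5 s.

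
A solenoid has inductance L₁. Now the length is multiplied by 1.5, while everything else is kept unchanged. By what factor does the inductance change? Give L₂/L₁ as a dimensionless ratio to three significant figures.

For a solenoid, L ∝ μᵣN²A/ℓ.
L₂/L₁ = (1.5)^-1 = 0.667.

L₂/L₁ = 0.667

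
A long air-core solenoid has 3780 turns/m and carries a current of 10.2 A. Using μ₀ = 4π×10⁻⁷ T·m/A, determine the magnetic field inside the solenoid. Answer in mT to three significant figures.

Inside a long solenoid, B = μ₀nI.
B = (4π×10⁻⁷)(3.780×10^3 m⁻¹)(10.2 A) = 4.845×10^-2 T.

B ≈ 48.5 mT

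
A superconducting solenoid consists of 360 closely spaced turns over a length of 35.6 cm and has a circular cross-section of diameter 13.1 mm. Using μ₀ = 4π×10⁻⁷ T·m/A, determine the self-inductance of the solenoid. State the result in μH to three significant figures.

L ≈ 61.7 μH

A = π(d/2)² = π(6.550×10^-3 m)² = 1.348×10^-4 m².
For a long solenoid, L = μ₀N²A/ℓ.
L = (4π×10⁻⁷)(360)²(1.348×10^-4)/(0.356 m) = 6.166×10^-5 H.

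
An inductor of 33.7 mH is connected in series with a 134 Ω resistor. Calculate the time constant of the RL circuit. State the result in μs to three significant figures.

τ = L/R = (3.370×10^-2 H)/(134 Ω) = 2.5149×10^-4 s.

τ ≈ 251 μs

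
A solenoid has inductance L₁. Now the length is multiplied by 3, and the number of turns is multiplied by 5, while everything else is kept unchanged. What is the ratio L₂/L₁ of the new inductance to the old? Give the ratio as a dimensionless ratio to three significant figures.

For a solenoid, L ∝ μᵣN²A/ℓ.
L₂/L₁ = (3)^-1 × (5)^2 = 8.33.

L₂/L₁ = 8.33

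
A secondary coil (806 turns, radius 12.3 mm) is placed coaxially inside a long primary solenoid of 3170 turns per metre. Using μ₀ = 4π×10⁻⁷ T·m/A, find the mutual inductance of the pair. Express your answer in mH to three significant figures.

M ≈ 1.53 mH

The outer solenoid produces a uniform field B₁ = μ₀n₁I₁ across the inner coil,
so the flux linkage is N₂Φ = N₂B₁A₂ = μ₀n₁N₂A₂·I₁, giving M = μ₀n₁N₂A₂.
A₂ = πr² = π(1.230×10^-2 m)² = 4.753×10^-4 m².
M = (4π×10⁻⁷)(3170)(806)(4.753×10^-4) = 1.526×10^-3 H.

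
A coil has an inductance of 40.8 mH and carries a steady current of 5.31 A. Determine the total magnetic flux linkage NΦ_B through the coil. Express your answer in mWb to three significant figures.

NΦ_B ≈ 217 mWb

From L = NΦ_B/I, the flux linkage is NΦ_B = LI.
NΦ_B = (4.080×10^-2 H)(5.31 A) = 0.2166 Wb.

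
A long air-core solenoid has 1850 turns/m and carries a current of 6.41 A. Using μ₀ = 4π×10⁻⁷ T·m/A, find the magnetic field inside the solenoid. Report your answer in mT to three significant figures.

Inside a long solenoid, B = μ₀nI.
B = (4π×10⁻⁷)(1.850×10^3 m⁻¹)(6.41 A) = 1.490×10^-2 T.

B ≈ 14.9 mT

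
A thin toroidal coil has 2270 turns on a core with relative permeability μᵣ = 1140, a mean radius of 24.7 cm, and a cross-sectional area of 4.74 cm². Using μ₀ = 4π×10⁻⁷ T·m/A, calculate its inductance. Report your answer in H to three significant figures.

For a thin toroid, L = μ₀μᵣN²A/(2πR).
L = (4π×10⁻⁷)(1140)(2270)²(4.740×10^-4) / (2π×0.247 m) = 2.2546 H.

L ≈ 2.25 H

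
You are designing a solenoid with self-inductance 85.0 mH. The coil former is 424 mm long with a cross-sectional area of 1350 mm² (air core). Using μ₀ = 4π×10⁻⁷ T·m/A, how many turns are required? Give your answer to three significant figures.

N ≈ 4610 turns

A = 1350 mm² = 1.350×10^-3 m².
From L = μ₀N²A/ℓ, N = √(Lℓ / (μ₀A)).
N = √[(8.500×10^-2)(0.424) / ((4π×10⁻⁷)×1.350×10^-3)] = √(2.124×10^7) ≈ 4609.1.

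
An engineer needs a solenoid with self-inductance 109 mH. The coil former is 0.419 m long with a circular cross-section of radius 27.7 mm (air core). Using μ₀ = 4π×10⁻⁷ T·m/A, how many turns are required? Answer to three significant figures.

A = πr² = π(2.770×10^-2 m)² = 2.411×10^-3 m².
From L = μ₀N²A/ℓ, N = √(Lℓ / (μ₀A)).
N = √[(0.109)(0.419) / ((4π×10⁻⁷)×2.411×10^-3)] = √(1.508×10^7) ≈ 3882.9.

N ≈ 3880 turns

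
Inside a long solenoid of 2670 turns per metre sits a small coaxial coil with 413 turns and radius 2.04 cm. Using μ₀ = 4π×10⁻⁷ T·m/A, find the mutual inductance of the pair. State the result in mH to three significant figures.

The outer solenoid produces a uniform field B₁ = μ₀n₁I₁ across the inner coil,
so the flux linkage is N₂Φ = N₂B₁A₂ = μ₀n₁N₂A₂·I₁, giving M = μ₀n₁N₂A₂.
A₂ = πr² = π(2.040×10^-2 m)² = 1.307×10^-3 m².
M = (4π×10⁻⁷)(2670)(413)(1.307×10^-3) = 1.812×10^-3 H.

M ≈ 1.81 mH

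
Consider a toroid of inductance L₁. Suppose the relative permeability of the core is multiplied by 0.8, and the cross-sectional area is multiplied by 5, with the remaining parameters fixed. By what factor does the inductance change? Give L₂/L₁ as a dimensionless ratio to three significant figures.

L₂/L₁ = 4.00

For a toroid, L ∝ μᵣN²A/R.
L₂/L₁ = (0.8) × (5) = 4.00.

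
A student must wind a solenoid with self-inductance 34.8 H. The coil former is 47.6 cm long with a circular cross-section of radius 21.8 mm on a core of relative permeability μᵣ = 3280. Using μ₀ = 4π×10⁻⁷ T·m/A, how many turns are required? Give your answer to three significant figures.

A = πr² = π(2.180×10^-2 m)² = 1.493×10^-3 m².
From L = μ₀μᵣN²A/ℓ, N = √(Lℓ / (μ₀μᵣA)).
N = √[(34.8)(0.476) / ((4π×10⁻⁷)(3280)×1.493×10^-3)] = √(2.692×10^6) ≈ 1640.7.

N ≈ 1640 turns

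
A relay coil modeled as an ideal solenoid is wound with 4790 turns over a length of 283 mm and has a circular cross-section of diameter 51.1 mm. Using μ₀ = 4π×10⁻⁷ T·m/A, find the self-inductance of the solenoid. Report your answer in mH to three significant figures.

A = π(d/2)² = π(2.555×10^-2 m)² = 2.051×10^-3 m².
For a long solenoid, L = μ₀N²A/ℓ.
L = (4π×10⁻⁷)(4790)²(2.051×10^-3)/(0.283 m) = 0.2089 H.

L ≈ 209 mH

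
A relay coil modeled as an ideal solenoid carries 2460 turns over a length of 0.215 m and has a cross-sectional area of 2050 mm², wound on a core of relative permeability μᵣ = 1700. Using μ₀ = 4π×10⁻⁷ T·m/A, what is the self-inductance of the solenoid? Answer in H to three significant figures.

A = 2050 mm² = 2.050×10^-3 m².
For a long solenoid, L = μ₀μᵣN²A/ℓ.
L = (4π×10⁻⁷)(1700)(2460)²(2.050×10^-3)/(0.215 m) = 123.3 H.

L ≈ 123 H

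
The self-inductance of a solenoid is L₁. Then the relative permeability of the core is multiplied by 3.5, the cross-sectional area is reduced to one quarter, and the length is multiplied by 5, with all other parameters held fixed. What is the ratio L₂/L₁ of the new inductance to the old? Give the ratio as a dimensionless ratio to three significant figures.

For a solenoid, L ∝ μᵣN²A/ℓ.
L₂/L₁ = (3.5) × (0.25) × (5)^-1 = 0.175.

L₂/L₁ = 0.175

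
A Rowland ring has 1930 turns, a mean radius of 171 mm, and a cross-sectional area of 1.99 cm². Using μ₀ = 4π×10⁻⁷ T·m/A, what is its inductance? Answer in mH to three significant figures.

For a thin toroid, L = μ₀N²A/(2πR).
L = (4π×10⁻⁷)(1930)²(1.990×10^-4) / (2π×0.171 m) = 8.670×10^-4 H.

L ≈ 0.867 mH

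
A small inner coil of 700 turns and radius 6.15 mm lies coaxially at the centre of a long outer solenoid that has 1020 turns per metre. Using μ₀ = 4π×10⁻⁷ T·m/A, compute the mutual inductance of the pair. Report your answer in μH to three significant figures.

The outer solenoid produces a uniform field B₁ = μ₀n₁I₁ across the inner coil,
so the flux linkage is N₂Φ = N₂B₁A₂ = μ₀n₁N₂A₂·I₁, giving M = μ₀n₁N₂A₂.
A₂ = πr² = π(6.150×10^-3 m)² = 1.188×10^-4 m².
M = (4π×10⁻⁷)(1020)(700)(1.188×10^-4) = 1.066×10^-4 H.

M ≈ 107 μH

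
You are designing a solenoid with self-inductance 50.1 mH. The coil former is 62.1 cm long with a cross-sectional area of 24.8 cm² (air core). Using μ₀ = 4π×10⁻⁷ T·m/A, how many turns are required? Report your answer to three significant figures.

A = 24.8 cm² = 2.480×10^-3 m².
From L = μ₀N²A/ℓ, N = √(Lℓ / (μ₀A)).
N = √[(5.010×10^-2)(0.621) / ((4π×10⁻⁷)×2.480×10^-3)] = √(9.983×10^6) ≈ 3159.6.

N ≈ 3160 turns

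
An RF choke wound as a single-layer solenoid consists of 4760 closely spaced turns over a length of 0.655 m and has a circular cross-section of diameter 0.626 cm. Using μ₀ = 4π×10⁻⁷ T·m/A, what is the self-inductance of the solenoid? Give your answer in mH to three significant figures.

L ≈ 1.34 mH

A = π(d/2)² = π(3.130×10^-3 m)² = 3.078×10^-5 m².
For a long solenoid, L = μ₀N²A/ℓ.
L = (4π×10⁻⁷)(4760)²(3.078×10^-5)/(0.655 m) = 1.338×10^-3 H.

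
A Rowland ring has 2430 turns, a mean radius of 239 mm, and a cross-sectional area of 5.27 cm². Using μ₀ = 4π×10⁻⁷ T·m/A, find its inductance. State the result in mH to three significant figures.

For a thin toroid, L = μ₀N²A/(2πR).
L = (4π×10⁻⁷)(2430)²(5.270×10^-4) / (2π×0.239 m) = 2.604×10^-3 H.

L ≈ 2.60 mH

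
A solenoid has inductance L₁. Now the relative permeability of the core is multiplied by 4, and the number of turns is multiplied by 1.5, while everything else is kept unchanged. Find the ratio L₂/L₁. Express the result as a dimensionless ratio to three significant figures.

For a solenoid, L ∝ μᵣN²A/ℓ.
L₂/L₁ = (4) × (1.5)^2 = 9.00.

L₂/L₁ = 9.00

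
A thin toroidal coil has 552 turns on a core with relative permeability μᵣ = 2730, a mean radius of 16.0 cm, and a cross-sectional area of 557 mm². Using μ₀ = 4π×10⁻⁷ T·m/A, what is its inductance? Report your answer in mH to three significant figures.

For a thin toroid, L = μ₀μᵣN²A/(2πR).
L = (4π×10⁻⁷)(2730)(552)²(5.570×10^-4) / (2π×0.16 m) = 0.5792 H.

L ≈ 579 mH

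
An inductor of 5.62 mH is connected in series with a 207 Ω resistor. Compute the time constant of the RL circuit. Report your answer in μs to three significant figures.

τ = L/R = (5.620×10^-3 H)/(207 Ω) = 2.71498×10^-5 s.

τ ≈ 27.1 μs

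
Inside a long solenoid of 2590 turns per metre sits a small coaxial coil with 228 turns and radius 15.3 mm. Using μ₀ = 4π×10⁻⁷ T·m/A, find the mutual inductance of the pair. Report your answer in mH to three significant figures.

The outer solenoid produces a uniform field B₁ = μ₀n₁I₁ across the inner coil,
so the flux linkage is N₂Φ = N₂B₁A₂ = μ₀n₁N₂A₂·I₁, giving M = μ₀n₁N₂A₂.
A₂ = πr² = π(1.530×10^-2 m)² = 7.354×10^-4 m².
M = (4π×10⁻⁷)(2590)(228)(7.354×10^-4) = 5.457×10^-4 H.

M ≈ 0.546 mH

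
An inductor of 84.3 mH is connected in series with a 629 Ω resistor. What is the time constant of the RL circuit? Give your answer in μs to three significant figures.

τ = L/R = (8.430×10^-2 H)/(629 Ω) = 1.340×10^-4 s.

τ ≈ 134 μs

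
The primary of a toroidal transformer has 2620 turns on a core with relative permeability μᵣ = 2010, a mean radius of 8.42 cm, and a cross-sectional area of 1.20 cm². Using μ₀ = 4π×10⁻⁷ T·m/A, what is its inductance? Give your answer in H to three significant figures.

L ≈ 3.93 H

For a thin toroid, L = μ₀μᵣN²A/(2πR).
L = (4π×10⁻⁷)(2010)(2620)²(1.200×10^-4) / (2π×8.420×10^-2 m) = 3.933 H.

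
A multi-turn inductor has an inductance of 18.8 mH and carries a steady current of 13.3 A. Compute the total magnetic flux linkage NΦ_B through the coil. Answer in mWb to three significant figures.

NΦ_B ≈ 250 mWb

From L = NΦ_B/I, the flux linkage is NΦ_B = LI.
NΦ_B = (1.880×10^-2 H)(13.3 A) = 0.25 Wb.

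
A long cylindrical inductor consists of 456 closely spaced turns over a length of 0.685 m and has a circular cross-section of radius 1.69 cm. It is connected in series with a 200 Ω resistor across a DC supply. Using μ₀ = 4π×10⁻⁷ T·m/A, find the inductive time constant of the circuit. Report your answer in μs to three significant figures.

τ ≈ 1.71 μs

A = πr² = π(1.690×10^-2 m)² = 8.973×10^-4 m².
L = μ₀N²A/ℓ = (4π×10⁻⁷)(456)²(8.973×10^-4)/(0.685) = 3.423×10^-4 H.
τ = L/R = (3.423×10^-4)/(200) = 1.711×10^-6 s.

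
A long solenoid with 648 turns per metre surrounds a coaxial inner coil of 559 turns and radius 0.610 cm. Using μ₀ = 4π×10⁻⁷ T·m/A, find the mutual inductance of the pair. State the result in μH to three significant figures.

The outer solenoid produces a uniform field B₁ = μ₀n₁I₁ across the inner coil,
so the flux linkage is N₂Φ = N₂B₁A₂ = μ₀n₁N₂A₂·I₁, giving M = μ₀n₁N₂A₂.
A₂ = πr² = π(6.100×10^-3 m)² = 1.169×10^-4 m².
M = (4π×10⁻⁷)(648)(559)(1.169×10^-4) = 5.321×10^-5 H.

M ≈ 53.2 μH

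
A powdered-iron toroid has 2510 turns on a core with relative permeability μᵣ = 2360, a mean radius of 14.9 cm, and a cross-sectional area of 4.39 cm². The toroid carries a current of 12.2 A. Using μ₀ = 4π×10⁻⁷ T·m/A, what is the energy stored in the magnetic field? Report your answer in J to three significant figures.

U ≈ 652 J

L = μ₀μᵣN²A/(2πR) = (4π×10⁻⁷)(2360)(2510)²(4.390×10^-4)/(2π×0.149) = 8.761 H.
U = ½LI² = ½(8.761)(12.2)² = 652 J.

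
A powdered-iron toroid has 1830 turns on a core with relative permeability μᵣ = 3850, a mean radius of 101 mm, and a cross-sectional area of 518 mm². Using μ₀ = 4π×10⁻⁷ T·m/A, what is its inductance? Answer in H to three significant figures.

For a thin toroid, L = μ₀μᵣN²A/(2πR).
L = (4π×10⁻⁷)(3850)(1830)²(5.180×10^-4) / (2π×0.101 m) = 13.23 H.

L ≈ 13.2 H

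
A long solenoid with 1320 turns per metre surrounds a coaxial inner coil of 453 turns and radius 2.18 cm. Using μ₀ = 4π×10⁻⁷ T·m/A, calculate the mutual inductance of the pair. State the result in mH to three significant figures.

M ≈ 1.12 mH

The outer solenoid produces a uniform field B₁ = μ₀n₁I₁ across the inner coil,
so the flux linkage is N₂Φ = N₂B₁A₂ = μ₀n₁N₂A₂·I₁, giving M = μ₀n₁N₂A₂.
A₂ = πr² = π(2.180×10^-2 m)² = 1.493×10^-3 m².
M = (4π×10⁻⁷)(1320)(453)(1.493×10^-3) = 1.122×10^-3 H.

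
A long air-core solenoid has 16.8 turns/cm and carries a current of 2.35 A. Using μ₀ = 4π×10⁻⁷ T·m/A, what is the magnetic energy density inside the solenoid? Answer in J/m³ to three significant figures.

u ≈ 9.79 J/m³

B = μ₀nI = (4π×10⁻⁷)(1.680×10^3)(2.35) = 4.961×10^-3 T.
u = B²/(2μ₀) = (4.961×10^-3)²/(2×4π×10⁻⁷) = 9.793 J/m³.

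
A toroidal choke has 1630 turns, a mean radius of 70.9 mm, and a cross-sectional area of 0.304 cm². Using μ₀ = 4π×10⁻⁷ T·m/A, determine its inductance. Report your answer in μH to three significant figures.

L ≈ 228 μH

For a thin toroid, L = μ₀N²A/(2πR).
L = (4π×10⁻⁷)(1630)²(3.040×10^-5) / (2π×7.090×10^-2 m) = 2.278×10^-4 H.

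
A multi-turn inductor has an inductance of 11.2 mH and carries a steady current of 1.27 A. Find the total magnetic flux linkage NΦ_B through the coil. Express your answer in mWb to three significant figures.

NΦ_B ≈ 14.2 mWb

From L = NΦ_B/I, the flux linkage is NΦ_B = LI.
NΦ_B = (1.120×10^-2 H)(1.27 A) = 1.422×10^-2 Wb.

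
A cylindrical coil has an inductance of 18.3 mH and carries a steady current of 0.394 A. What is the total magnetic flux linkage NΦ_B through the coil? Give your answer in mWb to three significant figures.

NΦ_B ≈ 7.21 mWb

From L = NΦ_B/I, the flux linkage is NΦ_B = LI.
NΦ_B = (1.830×10^-2 H)(0.394 A) = 7.210×10^-3 Wb.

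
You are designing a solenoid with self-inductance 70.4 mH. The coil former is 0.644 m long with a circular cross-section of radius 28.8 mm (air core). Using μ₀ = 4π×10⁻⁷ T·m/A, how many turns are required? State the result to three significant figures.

A = πr² = π(2.880×10^-2 m)² = 2.606×10^-3 m².
From L = μ₀N²A/ℓ, N = √(Lℓ / (μ₀A)).
N = √[(7.040×10^-2)(0.644) / ((4π×10⁻⁷)×2.606×10^-3)] = √(1.3846×10^7) ≈ 3721.0.

N ≈ 3720 turns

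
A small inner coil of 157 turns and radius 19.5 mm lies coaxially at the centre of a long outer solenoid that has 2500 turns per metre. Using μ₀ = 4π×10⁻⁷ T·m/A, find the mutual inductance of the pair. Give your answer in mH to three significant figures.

The outer solenoid produces a uniform field B₁ = μ₀n₁I₁ across the inner coil,
so the flux linkage is N₂Φ = N₂B₁A₂ = μ₀n₁N₂A₂·I₁, giving M = μ₀n₁N₂A₂.
A₂ = πr² = π(1.950×10^-2 m)² = 1.1946×10^-3 m².
M = (4π×10⁻⁷)(2500)(157)(1.1946×10^-3) = 5.892×10^-4 H.

M ≈ 0.589 mH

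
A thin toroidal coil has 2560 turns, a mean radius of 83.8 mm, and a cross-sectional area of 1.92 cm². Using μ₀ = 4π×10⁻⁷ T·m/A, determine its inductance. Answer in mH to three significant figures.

For a thin toroid, L = μ₀N²A/(2πR).
L = (4π×10⁻⁷)(2560)²(1.920×10^-4) / (2π×8.380×10^-2 m) = 3.003×10^-3 H.

L ≈ 3.00 mH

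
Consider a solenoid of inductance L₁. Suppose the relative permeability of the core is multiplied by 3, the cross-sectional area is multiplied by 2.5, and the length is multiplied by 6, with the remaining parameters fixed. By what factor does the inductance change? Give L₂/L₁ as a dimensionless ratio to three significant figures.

L₂/L₁ = 1.25

For a solenoid, L ∝ μᵣN²A/ℓ.
L₂/L₁ = (3) × (2.5) × (6)^-1 = 1.25.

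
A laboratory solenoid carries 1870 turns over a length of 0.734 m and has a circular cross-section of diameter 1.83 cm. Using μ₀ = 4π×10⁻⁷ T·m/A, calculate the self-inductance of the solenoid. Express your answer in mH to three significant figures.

A = π(d/2)² = π(9.150×10^-3 m)² = 2.630×10^-4 m².
For a long solenoid, L = μ₀N²A/ℓ.
L = (4π×10⁻⁷)(1870)²(2.630×10^-4)/(0.734 m) = 1.5747×10^-3 H.

L ≈ 1.57 mH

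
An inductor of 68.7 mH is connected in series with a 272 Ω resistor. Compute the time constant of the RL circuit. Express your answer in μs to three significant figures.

τ ≈ 253 μs

τ = L/R = (6.870×10^-2 H)/(272 Ω) = 2.526×10^-4 s.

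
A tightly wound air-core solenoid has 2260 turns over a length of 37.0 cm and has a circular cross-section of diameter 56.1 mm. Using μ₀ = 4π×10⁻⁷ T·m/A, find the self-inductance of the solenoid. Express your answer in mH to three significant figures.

A = π(d/2)² = π(2.805×10^-2 m)² = 2.472×10^-3 m².
For a long solenoid, L = μ₀N²A/ℓ.
L = (4π×10⁻⁷)(2260)²(2.472×10^-3)/(0.37 m) = 4.288×10^-2 H.

L ≈ 42.9 mH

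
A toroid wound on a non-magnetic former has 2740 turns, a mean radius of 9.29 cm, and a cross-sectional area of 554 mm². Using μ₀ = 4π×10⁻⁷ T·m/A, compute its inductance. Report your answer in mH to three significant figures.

For a thin toroid, L = μ₀N²A/(2πR).
L = (4π×10⁻⁷)(2740)²(5.540×10^-4) / (2π×9.290×10^-2 m) = 8.954×10^-3 H.

L ≈ 8.95 mH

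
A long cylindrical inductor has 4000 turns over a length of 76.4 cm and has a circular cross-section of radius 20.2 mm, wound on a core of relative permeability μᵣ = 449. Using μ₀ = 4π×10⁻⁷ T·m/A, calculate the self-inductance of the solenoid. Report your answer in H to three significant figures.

L ≈ 15.1 H

A = πr² = π(2.020×10^-2 m)² = 1.282×10^-3 m².
For a long solenoid, L = μ₀μᵣN²A/ℓ.
L = (4π×10⁻⁷)(449)(4000)²(1.282×10^-3)/(0.764 m) = 15.147 H.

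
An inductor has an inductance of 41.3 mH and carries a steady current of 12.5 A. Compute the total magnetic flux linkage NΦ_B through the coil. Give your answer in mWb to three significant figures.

From L = NΦ_B/I, the flux linkage is NΦ_B = LI.
NΦ_B = (4.130×10^-2 H)(12.5 A) = 0.5162 Wb.

NΦ_B ≈ 516 mWb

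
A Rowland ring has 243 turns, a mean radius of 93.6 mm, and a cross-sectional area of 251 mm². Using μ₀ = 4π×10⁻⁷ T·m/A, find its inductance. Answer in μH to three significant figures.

For a thin toroid, L = μ₀N²A/(2πR).
L = (4π×10⁻⁷)(243)²(2.510×10^-4) / (2π×9.360×10^-2 m) = 3.167×10^-5 H.

L ≈ 31.7 μH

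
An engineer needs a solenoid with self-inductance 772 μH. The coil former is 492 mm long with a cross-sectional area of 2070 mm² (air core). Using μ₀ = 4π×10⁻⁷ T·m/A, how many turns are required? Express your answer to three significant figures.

A = 2070 mm² = 2.070×10^-3 m².
From L = μ₀N²A/ℓ, N = √(Lℓ / (μ₀A)).
N = √[(7.720×10^-4)(0.492) / ((4π×10⁻⁷)×2.070×10^-3)] = √(1.460×10^5) ≈ 382.1.

N ≈ 382 turns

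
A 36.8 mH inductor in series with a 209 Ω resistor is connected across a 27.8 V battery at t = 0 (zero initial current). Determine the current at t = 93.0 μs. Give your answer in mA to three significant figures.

I ≈ 54.6 mA

τ = L/R = 3.680×10^-2/209 = 1.761×10^-4 s; final current I_∞ = ε/R = 27.8/209 = 0.133 A.
I(t) = I_∞(1 − e^(−t/τ)) with t/τ = 0.528.
I = (0.133)(1 − e^(−0.528)) = 5.458×10^-2 A.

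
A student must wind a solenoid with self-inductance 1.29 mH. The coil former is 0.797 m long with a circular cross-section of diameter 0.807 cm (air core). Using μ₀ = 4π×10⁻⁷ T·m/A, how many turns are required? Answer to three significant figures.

N ≈ 4000 turns

A = π(d/2)² = π(4.035×10^-3 m)² = 5.1149×10^-5 m².
From L = μ₀N²A/ℓ, N = √(Lℓ / (μ₀A)).
N = √[(1.290×10^-3)(0.797) / ((4π×10⁻⁷)×5.1149×10^-5)] = √(1.600×10^7) ≈ 3999.5.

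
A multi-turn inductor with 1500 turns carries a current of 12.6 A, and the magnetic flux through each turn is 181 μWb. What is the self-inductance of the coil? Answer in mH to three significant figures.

Self-inductance is defined by L = NΦ_B/I (flux linkage over current).
L = (1500)(1.810×10^-4 Wb)/(12.6 A) = 2.1548×10^-2 H.

L ≈ 21.5 mH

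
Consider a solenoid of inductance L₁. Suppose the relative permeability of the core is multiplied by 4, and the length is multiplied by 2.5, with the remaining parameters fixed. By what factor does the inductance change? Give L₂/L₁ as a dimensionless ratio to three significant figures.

For a solenoid, L ∝ μᵣN²A/ℓ.
L₂/L₁ = (4) × (2.5)^-1 = 1.60.

L₂/L₁ = 1.60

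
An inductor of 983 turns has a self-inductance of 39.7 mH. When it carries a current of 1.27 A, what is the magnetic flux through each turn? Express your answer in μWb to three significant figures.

Φ_B ≈ 51.3 μWb

From L = NΦ_B/I, the flux per turn is Φ_B = LI/N.
Φ_B = (3.970×10^-2 H)(1.27 A)/983 = 5.129×10^-5 Wb.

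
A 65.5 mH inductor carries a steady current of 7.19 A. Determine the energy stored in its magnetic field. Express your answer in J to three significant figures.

Stored magnetic energy: U = ½LI².
U = ½(6.550×10^-2 H)(7.19 A)² = 1.693 J.

U ≈ 1.69 J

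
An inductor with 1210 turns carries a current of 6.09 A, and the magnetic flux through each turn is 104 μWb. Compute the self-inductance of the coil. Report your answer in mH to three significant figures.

L ≈ 20.7 mH

Self-inductance is defined by L = NΦ_B/I (flux linkage over current).
L = (1210)(1.040×10^-4 Wb)/(6.09 A) = 2.066×10^-2 H.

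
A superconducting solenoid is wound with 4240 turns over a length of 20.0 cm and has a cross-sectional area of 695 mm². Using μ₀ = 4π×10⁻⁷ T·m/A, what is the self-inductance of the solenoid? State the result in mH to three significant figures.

A = 695 mm² = 6.950×10^-4 m².
For a long solenoid, L = μ₀N²A/ℓ.
L = (4π×10⁻⁷)(4240)²(6.950×10^-4)/(0.2 m) = 7.850×10^-2 H.

L ≈ 78.5 mH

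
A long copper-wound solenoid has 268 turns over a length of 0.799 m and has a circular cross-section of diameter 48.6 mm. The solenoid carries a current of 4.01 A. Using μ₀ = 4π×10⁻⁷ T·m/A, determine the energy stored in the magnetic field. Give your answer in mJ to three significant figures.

A = π(d/2)² = π(2.430×10^-2 m)² = 1.855×10^-3 m².
L = μ₀N²A/ℓ = (4π×10⁻⁷)(268)²(1.855×10^-3)/(0.799) = 2.096×10^-4 H.
U = ½LI² = ½(2.096×10^-4)(4.01)² = 1.6848×10^-3 J.

U ≈ 1.68 mJ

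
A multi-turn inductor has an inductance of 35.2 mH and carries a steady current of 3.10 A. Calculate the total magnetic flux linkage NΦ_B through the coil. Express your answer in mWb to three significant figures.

NΦ_B ≈ 109 mWb

From L = NΦ_B/I, the flux linkage is NΦ_B = LI.
NΦ_B = (3.520×10^-2 H)(3.10 A) = 0.1091 Wb.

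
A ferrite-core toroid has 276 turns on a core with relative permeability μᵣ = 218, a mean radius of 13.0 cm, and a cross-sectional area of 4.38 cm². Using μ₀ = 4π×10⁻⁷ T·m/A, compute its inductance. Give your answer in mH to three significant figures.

L ≈ 11.2 mH

For a thin toroid, L = μ₀μᵣN²A/(2πR).
L = (4π×10⁻⁷)(218)(276)²(4.380×10^-4) / (2π×0.13 m) = 1.119×10^-2 H.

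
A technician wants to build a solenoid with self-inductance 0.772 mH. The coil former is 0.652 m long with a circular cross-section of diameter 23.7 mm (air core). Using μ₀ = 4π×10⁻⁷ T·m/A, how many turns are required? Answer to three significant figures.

A = π(d/2)² = π(1.185×10^-2 m)² = 4.412×10^-4 m².
From L = μ₀N²A/ℓ, N = √(Lℓ / (μ₀A)).
N = √[(7.720×10^-4)(0.652) / ((4π×10⁻⁷)×4.412×10^-4)] = √(9.080×10^5) ≈ 952.9.

N ≈ 953 turns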